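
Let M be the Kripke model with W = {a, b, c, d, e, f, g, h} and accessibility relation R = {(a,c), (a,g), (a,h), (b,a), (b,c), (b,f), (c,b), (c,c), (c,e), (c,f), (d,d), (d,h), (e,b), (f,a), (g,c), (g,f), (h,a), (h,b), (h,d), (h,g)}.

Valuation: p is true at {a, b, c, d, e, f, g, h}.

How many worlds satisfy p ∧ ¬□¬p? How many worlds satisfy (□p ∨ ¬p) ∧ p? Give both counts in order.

For p ∧ ¬□¬p:
a: p is T, ¬□¬p is T. ✓
b: p is T, ¬□¬p is T. ✓
c: p is T, ¬□¬p is T. ✓
d: p is T, ¬□¬p is T. ✓
e: p is T, ¬□¬p is T. ✓
f: p is T, ¬□¬p is T. ✓
g: p is T, ¬□¬p is T. ✓
h: p is T, ¬□¬p is T. ✓
— 8 worlds.
For (□p ∨ ¬p) ∧ p:
a: □p ∨ ¬p is T, p is T. ✓
b: □p ∨ ¬p is T, p is T. ✓
c: □p ∨ ¬p is T, p is T. ✓
d: □p ∨ ¬p is T, p is T. ✓
e: □p ∨ ¬p is T, p is T. ✓
f: □p ∨ ¬p is T, p is T. ✓
g: □p ∨ ¬p is T, p is T. ✓
h: □p ∨ ¬p is T, p is T. ✓
— 8 worlds.

8 and 8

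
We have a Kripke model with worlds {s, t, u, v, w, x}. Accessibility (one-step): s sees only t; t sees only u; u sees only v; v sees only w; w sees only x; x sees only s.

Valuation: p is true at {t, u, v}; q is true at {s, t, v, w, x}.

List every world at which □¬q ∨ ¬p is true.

s: □¬q is F, ¬p is T. ✓
t: □¬q is T, ¬p is F. ✓
u: □¬q is F, ¬p is F. ✗
v: □¬q is F, ¬p is F. ✗
w: □¬q is F, ¬p is T. ✓
x: □¬q is F, ¬p is T. ✓

{s, t, w, x}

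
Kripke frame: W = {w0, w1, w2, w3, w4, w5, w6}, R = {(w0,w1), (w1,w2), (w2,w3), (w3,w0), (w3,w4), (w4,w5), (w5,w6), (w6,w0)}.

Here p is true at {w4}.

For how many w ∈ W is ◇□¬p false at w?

1

w0: successors {w1}; □¬p there: w1:T. ✓
w1: successors {w2}; □¬p there: w2:T. ✓
w2: successors {w3}; □¬p there: w3:F. ✗
w3: successors {w0, w4}; □¬p there: w0:T, w4:T. ✓
w4: successors {w5}; □¬p there: w5:T. ✓
w5: successors {w6}; □¬p there: w6:T. ✓
w6: successors {w0}; □¬p there: w0:T. ✓
Satisfying worlds: {w0, w1, w3, w4, w5, w6}.
So ◇□¬p fails at the other 1 world.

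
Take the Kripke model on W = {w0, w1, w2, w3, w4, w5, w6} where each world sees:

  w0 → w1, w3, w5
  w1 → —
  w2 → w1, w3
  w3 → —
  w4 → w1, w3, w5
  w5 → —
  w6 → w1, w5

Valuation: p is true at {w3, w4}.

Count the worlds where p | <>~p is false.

w0: p is F, <>~p is T. ✓
w1: p is F, <>~p is F. ✗
w2: p is F, <>~p is T. ✓
w3: p is T, <>~p is F. ✓
w4: p is T, <>~p is T. ✓
w5: p is F, <>~p is F. ✗
w6: p is F, <>~p is T. ✓
Satisfying worlds: {w0, w2, w3, w4, w6}.
So p | <>~p fails at the other 2 worlds.

2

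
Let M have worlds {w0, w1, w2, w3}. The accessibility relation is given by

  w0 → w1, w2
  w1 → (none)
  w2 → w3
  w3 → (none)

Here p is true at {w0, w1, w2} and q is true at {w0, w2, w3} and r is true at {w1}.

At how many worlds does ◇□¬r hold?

2

w0: successors {w1, w2}; □¬r there: w1:T, w2:T. ✓
w1: no successors, so ◇□¬r fails. ✗
w2: successors {w3}; □¬r there: w3:T. ✓
w3: no successors, so ◇□¬r fails. ✗
Satisfying worlds: {w0, w2}.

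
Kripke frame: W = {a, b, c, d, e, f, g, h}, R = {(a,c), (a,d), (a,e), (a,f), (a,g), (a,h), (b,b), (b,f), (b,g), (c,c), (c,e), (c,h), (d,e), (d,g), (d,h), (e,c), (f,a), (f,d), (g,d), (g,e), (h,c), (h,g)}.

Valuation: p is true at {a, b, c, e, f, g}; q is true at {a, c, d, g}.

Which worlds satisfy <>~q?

{a, b, c, d, g}

a: successors {c, d, e, f, g, h}; ~q there: c:F, d:F, e:T, f:T, g:F, h:T. ✓
b: successors {b, f, g}; ~q there: b:T, f:T, g:F. ✓
c: successors {c, e, h}; ~q there: c:F, e:T, h:T. ✓
d: successors {e, g, h}; ~q there: e:T, g:F, h:T. ✓
e: successors {c}; ~q there: c:F. ✗
f: successors {a, d}; ~q there: a:F, d:F. ✗
g: successors {d, e}; ~q there: d:F, e:T. ✓
h: successors {c, g}; ~q there: c:F, g:F. ✗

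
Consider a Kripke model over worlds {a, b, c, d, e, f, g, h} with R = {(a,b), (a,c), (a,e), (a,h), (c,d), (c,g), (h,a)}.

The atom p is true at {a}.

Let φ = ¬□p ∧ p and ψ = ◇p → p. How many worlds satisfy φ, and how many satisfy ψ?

1 and 7

For ¬□p ∧ p:
a: ¬□p is T, p is T. ✓
b: ¬□p is F, p is F. ✗
c: ¬□p is T, p is F. ✗
d: ¬□p is F, p is F. ✗
e: ¬□p is F, p is F. ✗
f: ¬□p is F, p is F. ✗
g: ¬□p is F, p is F. ✗
h: ¬□p is F, p is F. ✗
— 1 world.
For ◇p → p:
a: ◇p is F, p is T. ✓
b: ◇p is F, p is F. ✓
c: ◇p is F, p is F. ✓
d: ◇p is F, p is F. ✓
e: ◇p is F, p is F. ✓
f: ◇p is F, p is F. ✓
g: ◇p is F, p is F. ✓
h: ◇p is T, p is F. ✗
— 7 worlds.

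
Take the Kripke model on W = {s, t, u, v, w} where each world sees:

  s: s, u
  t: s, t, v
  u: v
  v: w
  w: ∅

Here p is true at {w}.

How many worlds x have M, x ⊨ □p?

2

s: successors {s, u}; p there: s:F, u:F. ✗
t: successors {s, t, v}; p there: s:F, t:F, v:F. ✗
u: successors {v}; p there: v:F. ✗
v: successors {w}; p there: w:T. ✓
w: no successors, so □p holds vacuously. ✓
Satisfying worlds: {v, w}.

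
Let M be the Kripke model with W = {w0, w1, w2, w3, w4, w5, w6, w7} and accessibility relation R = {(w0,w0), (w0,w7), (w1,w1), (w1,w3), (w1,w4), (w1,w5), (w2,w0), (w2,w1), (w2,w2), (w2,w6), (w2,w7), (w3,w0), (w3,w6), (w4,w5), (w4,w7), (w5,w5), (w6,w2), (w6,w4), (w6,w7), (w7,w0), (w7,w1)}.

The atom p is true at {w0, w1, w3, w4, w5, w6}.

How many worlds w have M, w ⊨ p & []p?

3

w0: p is T, []p is F. ✗
w1: p is T, []p is T. ✓
w2: p is F, []p is F. ✗
w3: p is T, []p is T. ✓
w4: p is T, []p is F. ✗
w5: p is T, []p is T. ✓
w6: p is T, []p is F. ✗
w7: p is F, []p is T. ✗
Satisfying worlds: {w1, w3, w5}.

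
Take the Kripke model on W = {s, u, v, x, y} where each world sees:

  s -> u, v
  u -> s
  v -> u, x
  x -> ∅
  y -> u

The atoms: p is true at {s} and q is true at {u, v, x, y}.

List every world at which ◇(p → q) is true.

{s, v, y}

s: successors {u, v}; p → q there: u:T, v:T. ✓
u: successors {s}; p → q there: s:F. ✗
v: successors {u, x}; p → q there: u:T, x:T. ✓
x: no successors, so ◇(p → q) fails. ✗
y: successors {u}; p → q there: u:T. ✓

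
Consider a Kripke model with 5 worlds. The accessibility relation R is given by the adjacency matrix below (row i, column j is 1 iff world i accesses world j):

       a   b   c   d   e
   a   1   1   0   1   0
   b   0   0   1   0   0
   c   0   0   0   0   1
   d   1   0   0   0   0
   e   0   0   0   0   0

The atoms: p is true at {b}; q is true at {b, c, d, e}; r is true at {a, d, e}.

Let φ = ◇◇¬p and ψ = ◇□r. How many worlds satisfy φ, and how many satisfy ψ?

For ◇◇¬p:
a: successors {a, b, d}; ◇¬p there: a:T, b:T, d:T. ✓
b: successors {c}; ◇¬p there: c:T. ✓
c: successors {e}; ◇¬p there: e:F. ✗
d: successors {a}; ◇¬p there: a:T. ✓
e: no successors, so ◇◇¬p fails. ✗
— 3 worlds.
For ◇□r:
a: successors {a, b, d}; □r there: a:F, b:F, d:T. ✓
b: successors {c}; □r there: c:T. ✓
c: successors {e}; □r there: e:T. ✓
d: successors {a}; □r there: a:F. ✗
e: no successors, so ◇□r fails. ✗
— 3 worlds.

3 and 3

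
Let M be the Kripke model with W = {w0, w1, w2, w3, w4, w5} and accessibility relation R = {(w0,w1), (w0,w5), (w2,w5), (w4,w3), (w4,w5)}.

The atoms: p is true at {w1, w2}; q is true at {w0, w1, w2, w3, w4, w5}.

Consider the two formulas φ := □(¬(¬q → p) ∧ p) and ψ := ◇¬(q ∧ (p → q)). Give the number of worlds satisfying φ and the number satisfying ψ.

For □(¬(¬q → p) ∧ p):
w0: successors {w1, w5}; ¬(¬q → p) ∧ p there: w1:F, w5:F. ✗
w1: no successors, so □(¬(¬q → p) ∧ p) holds vacuously. ✓
w2: successors {w5}; ¬(¬q → p) ∧ p there: w5:F. ✗
w3: no successors, so □(¬(¬q → p) ∧ p) holds vacuously. ✓
w4: successors {w3, w5}; ¬(¬q → p) ∧ p there: w3:F, w5:F. ✗
w5: no successors, so □(¬(¬q → p) ∧ p) holds vacuously. ✓
— 3 worlds.
For ◇¬(q ∧ (p → q)):
w0: successors {w1, w5}; ¬(q ∧ (p → q)) there: w1:F, w5:F. ✗
w1: no successors, so ◇¬(q ∧ (p → q)) fails. ✗
w2: successors {w5}; ¬(q ∧ (p → q)) there: w5:F. ✗
w3: no successors, so ◇¬(q ∧ (p → q)) fails. ✗
w4: successors {w3, w5}; ¬(q ∧ (p → q)) there: w3:F, w5:F. ✗
w5: no successors, so ◇¬(q ∧ (p → q)) fails. ✗
— 0 worlds.

3 and 0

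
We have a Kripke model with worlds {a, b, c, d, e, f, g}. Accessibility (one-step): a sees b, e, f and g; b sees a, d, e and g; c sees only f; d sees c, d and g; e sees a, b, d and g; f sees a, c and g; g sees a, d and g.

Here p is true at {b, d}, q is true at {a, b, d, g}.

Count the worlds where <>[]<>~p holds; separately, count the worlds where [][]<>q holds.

7 and 1

For <>[]<>~p:
a: successors {b, e, f, g}; []<>~p there: b:T, e:T, f:T, g:T. ✓
b: successors {a, d, e, g}; []<>~p there: a:T, d:T, e:T, g:T. ✓
c: successors {f}; []<>~p there: f:T. ✓
d: successors {c, d, g}; []<>~p there: c:T, d:T, g:T. ✓
e: successors {a, b, d, g}; []<>~p there: a:T, b:T, d:T, g:T. ✓
f: successors {a, c, g}; []<>~p there: a:T, c:T, g:T. ✓
g: successors {a, d, g}; []<>~p there: a:T, d:T, g:T. ✓
— 7 worlds.
For [][]<>q:
a: successors {b, e, f, g}; []<>q there: b:T, e:T, f:F, g:T. ✗
b: successors {a, d, e, g}; []<>q there: a:T, d:F, e:T, g:T. ✗
c: successors {f}; []<>q there: f:F. ✗
d: successors {c, d, g}; []<>q there: c:T, d:F, g:T. ✗
e: successors {a, b, d, g}; []<>q there: a:T, b:T, d:F, g:T. ✗
f: successors {a, c, g}; []<>q there: a:T, c:T, g:T. ✓
g: successors {a, d, g}; []<>q there: a:T, d:F, g:T. ✗
— 1 world.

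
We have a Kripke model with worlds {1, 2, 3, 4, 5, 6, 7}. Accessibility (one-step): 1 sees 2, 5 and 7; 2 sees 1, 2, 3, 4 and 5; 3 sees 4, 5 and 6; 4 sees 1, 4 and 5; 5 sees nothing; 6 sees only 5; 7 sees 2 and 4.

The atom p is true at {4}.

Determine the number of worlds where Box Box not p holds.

1: successors {2, 5, 7}; Box not p there: 2:F, 5:T, 7:F. ✗
2: successors {1, 2, 3, 4, 5}; Box not p there: 1:T, 2:F, 3:F, 4:F, 5:T. ✗
3: successors {4, 5, 6}; Box not p there: 4:F, 5:T, 6:T. ✗
4: successors {1, 4, 5}; Box not p there: 1:T, 4:F, 5:T. ✗
5: no successors, so Box Box not p holds vacuously. ✓
6: successors {5}; Box not p there: 5:T. ✓
7: successors {2, 4}; Box not p there: 2:F, 4:F. ✗
Satisfying worlds: {5, 6}.

2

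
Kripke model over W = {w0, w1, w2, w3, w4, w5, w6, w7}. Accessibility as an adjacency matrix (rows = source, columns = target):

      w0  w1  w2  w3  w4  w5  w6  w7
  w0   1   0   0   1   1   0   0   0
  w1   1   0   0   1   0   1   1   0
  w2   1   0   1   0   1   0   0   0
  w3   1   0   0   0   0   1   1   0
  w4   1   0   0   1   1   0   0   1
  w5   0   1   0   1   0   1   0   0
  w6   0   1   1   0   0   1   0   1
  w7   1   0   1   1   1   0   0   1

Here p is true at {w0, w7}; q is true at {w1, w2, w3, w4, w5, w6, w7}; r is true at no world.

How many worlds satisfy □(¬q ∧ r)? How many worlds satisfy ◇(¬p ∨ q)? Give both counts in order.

0 and 8

For □(¬q ∧ r):
w0: successors {w0, w3, w4}; ¬q ∧ r there: w0:F, w3:F, w4:F. ✗
w1: successors {w0, w3, w5, w6}; ¬q ∧ r there: w0:F, w3:F, w5:F, w6:F. ✗
w2: successors {w0, w2, w4}; ¬q ∧ r there: w0:F, w2:F, w4:F. ✗
w3: successors {w0, w5, w6}; ¬q ∧ r there: w0:F, w5:F, w6:F. ✗
w4: successors {w0, w3, w4, w7}; ¬q ∧ r there: w0:F, w3:F, w4:F, w7:F. ✗
w5: successors {w1, w3, w5}; ¬q ∧ r there: w1:F, w3:F, w5:F. ✗
w6: successors {w1, w2, w5, w7}; ¬q ∧ r there: w1:F, w2:F, w5:F, w7:F. ✗
w7: successors {w0, w2, w3, w4, w7}; ¬q ∧ r there: w0:F, w2:F, w3:F, w4:F, w7:F. ✗
— 0 worlds.
For ◇(¬p ∨ q):
w0: successors {w0, w3, w4}; ¬p ∨ q there: w0:F, w3:T, w4:T. ✓
w1: successors {w0, w3, w5, w6}; ¬p ∨ q there: w0:F, w3:T, w5:T, w6:T. ✓
w2: successors {w0, w2, w4}; ¬p ∨ q there: w0:F, w2:T, w4:T. ✓
w3: successors {w0, w5, w6}; ¬p ∨ q there: w0:F, w5:T, w6:T. ✓
w4: successors {w0, w3, w4, w7}; ¬p ∨ q there: w0:F, w3:T, w4:T, w7:T. ✓
w5: successors {w1, w3, w5}; ¬p ∨ q there: w1:T, w3:T, w5:T. ✓
w6: successors {w1, w2, w5, w7}; ¬p ∨ q there: w1:T, w2:T, w5:T, w7:T. ✓
w7: successors {w0, w2, w3, w4, w7}; ¬p ∨ q there: w0:F, w2:T, w3:T, w4:T, w7:T. ✓
— 8 worlds.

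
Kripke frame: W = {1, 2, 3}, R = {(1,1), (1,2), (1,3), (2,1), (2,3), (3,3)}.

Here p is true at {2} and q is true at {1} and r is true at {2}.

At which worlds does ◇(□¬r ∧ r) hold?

{1}

1: successors {1, 2, 3}; □¬r ∧ r there: 1:F, 2:T, 3:F. ✓
2: successors {1, 3}; □¬r ∧ r there: 1:F, 3:F. ✗
3: successors {3}; □¬r ∧ r there: 3:F. ✗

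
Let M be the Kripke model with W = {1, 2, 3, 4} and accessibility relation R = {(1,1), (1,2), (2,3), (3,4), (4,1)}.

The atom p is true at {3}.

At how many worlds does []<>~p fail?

1

1: successors {1, 2}; <>~p there: 1:T, 2:F. ✗
2: successors {3}; <>~p there: 3:T. ✓
3: successors {4}; <>~p there: 4:T. ✓
4: successors {1}; <>~p there: 1:T. ✓
Satisfying worlds: {2, 3, 4}.
So []<>~p fails at the other 1 world.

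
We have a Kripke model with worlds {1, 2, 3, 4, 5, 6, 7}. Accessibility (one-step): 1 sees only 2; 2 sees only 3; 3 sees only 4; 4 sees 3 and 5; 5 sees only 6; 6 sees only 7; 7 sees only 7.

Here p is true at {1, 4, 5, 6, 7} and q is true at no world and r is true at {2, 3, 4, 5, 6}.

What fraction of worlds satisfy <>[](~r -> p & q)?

4/7

1: successors {2}; [](~r -> p & q) there: 2:T. ✓
2: successors {3}; [](~r -> p & q) there: 3:T. ✓
3: successors {4}; [](~r -> p & q) there: 4:T. ✓
4: successors {3, 5}; [](~r -> p & q) there: 3:T, 5:T. ✓
5: successors {6}; [](~r -> p & q) there: 6:F. ✗
6: successors {7}; [](~r -> p & q) there: 7:F. ✗
7: successors {7}; [](~r -> p & q) there: 7:F. ✗
That's 4 of 7 worlds, so 4/7.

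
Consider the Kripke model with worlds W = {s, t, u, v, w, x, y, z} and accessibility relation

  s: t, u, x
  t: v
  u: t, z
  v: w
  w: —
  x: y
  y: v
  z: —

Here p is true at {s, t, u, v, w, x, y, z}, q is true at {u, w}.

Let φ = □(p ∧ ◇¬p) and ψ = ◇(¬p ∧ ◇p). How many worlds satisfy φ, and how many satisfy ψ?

2 and 0

For □(p ∧ ◇¬p):
s: successors {t, u, x}; p ∧ ◇¬p there: t:F, u:F, x:F. ✗
t: successors {v}; p ∧ ◇¬p there: v:F. ✗
u: successors {t, z}; p ∧ ◇¬p there: t:F, z:F. ✗
v: successors {w}; p ∧ ◇¬p there: w:F. ✗
w: no successors, so □(p ∧ ◇¬p) holds vacuously. ✓
x: successors {y}; p ∧ ◇¬p there: y:F. ✗
y: successors {v}; p ∧ ◇¬p there: v:F. ✗
z: no successors, so □(p ∧ ◇¬p) holds vacuously. ✓
— 2 worlds.
For ◇(¬p ∧ ◇p):
s: successors {t, u, x}; ¬p ∧ ◇p there: t:F, u:F, x:F. ✗
t: successors {v}; ¬p ∧ ◇p there: v:F. ✗
u: successors {t, z}; ¬p ∧ ◇p there: t:F, z:F. ✗
v: successors {w}; ¬p ∧ ◇p there: w:F. ✗
w: no successors, so ◇(¬p ∧ ◇p) fails. ✗
x: successors {y}; ¬p ∧ ◇p there: y:F. ✗
y: successors {v}; ¬p ∧ ◇p there: v:F. ✗
z: no successors, so ◇(¬p ∧ ◇p) fails. ✗
— 0 worlds.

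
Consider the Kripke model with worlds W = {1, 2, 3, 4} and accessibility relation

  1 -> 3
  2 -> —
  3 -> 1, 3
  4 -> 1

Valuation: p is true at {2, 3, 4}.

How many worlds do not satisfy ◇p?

2

1: successors {3}; p there: 3:T. ✓
2: no successors, so ◇p fails. ✗
3: successors {1, 3}; p there: 1:F, 3:T. ✓
4: successors {1}; p there: 1:F. ✗
Satisfying worlds: {1, 3}.
So ◇p fails at the other 2 worlds.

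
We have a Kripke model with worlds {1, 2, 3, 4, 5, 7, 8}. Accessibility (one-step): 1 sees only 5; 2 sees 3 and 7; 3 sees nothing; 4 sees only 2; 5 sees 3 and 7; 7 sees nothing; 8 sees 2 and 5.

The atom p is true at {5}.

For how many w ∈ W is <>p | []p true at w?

4

1: <>p is T, []p is T. ✓
2: <>p is F, []p is F. ✗
3: <>p is F, []p is T. ✓
4: <>p is F, []p is F. ✗
5: <>p is F, []p is F. ✗
7: <>p is F, []p is T. ✓
8: <>p is T, []p is F. ✓
Satisfying worlds: {1, 3, 7, 8}.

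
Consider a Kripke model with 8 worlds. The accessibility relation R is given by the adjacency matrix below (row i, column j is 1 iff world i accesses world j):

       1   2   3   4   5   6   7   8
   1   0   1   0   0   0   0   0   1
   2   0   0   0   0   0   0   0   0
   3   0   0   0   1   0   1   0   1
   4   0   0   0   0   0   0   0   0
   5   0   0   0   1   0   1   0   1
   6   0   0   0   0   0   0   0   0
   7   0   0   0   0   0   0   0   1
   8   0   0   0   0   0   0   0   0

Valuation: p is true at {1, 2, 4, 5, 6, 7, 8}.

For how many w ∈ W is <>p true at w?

1: successors {2, 8}; p there: 2:T, 8:T. ✓
2: no successors, so <>p fails. ✗
3: successors {4, 6, 8}; p there: 4:T, 6:T, 8:T. ✓
4: no successors, so <>p fails. ✗
5: successors {4, 6, 8}; p there: 4:T, 6:T, 8:T. ✓
6: no successors, so <>p fails. ✗
7: successors {8}; p there: 8:T. ✓
8: no successors, so <>p fails. ✗
Satisfying worlds: {1, 3, 5, 7}.

4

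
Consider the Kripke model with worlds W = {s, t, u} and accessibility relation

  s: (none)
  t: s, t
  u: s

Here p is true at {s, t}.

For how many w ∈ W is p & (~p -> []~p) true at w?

s: p is T, ~p -> []~p is T. ✓
t: p is T, ~p -> []~p is T. ✓
u: p is F, ~p -> []~p is F. ✗
Satisfying worlds: {s, t}.

2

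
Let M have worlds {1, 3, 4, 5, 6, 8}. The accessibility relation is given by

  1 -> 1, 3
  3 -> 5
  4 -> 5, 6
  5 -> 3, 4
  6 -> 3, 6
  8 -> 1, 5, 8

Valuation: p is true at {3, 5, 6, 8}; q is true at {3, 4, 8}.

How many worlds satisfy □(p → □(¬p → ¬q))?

3

1: successors {1, 3}; p → □(¬p → ¬q) there: 1:T, 3:T. ✓
3: successors {5}; p → □(¬p → ¬q) there: 5:F. ✗
4: successors {5, 6}; p → □(¬p → ¬q) there: 5:F, 6:T. ✗
5: successors {3, 4}; p → □(¬p → ¬q) there: 3:T, 4:T. ✓
6: successors {3, 6}; p → □(¬p → ¬q) there: 3:T, 6:T. ✓
8: successors {1, 5, 8}; p → □(¬p → ¬q) there: 1:T, 5:F, 8:T. ✗
Satisfying worlds: {1, 5, 6}.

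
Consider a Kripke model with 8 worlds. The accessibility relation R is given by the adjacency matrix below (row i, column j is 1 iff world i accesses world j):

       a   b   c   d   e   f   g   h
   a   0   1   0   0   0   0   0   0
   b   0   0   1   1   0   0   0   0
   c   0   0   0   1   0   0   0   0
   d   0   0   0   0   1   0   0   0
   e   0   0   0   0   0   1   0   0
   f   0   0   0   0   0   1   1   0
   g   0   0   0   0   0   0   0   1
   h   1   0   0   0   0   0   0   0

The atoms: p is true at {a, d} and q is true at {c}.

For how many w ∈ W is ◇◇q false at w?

7

a: successors {b}; ◇q there: b:T. ✓
b: successors {c, d}; ◇q there: c:F, d:F. ✗
c: successors {d}; ◇q there: d:F. ✗
d: successors {e}; ◇q there: e:F. ✗
e: successors {f}; ◇q there: f:F. ✗
f: successors {f, g}; ◇q there: f:F, g:F. ✗
g: successors {h}; ◇q there: h:F. ✗
h: successors {a}; ◇q there: a:F. ✗
Satisfying worlds: {a}.
So ◇◇q fails at the other 7 worlds.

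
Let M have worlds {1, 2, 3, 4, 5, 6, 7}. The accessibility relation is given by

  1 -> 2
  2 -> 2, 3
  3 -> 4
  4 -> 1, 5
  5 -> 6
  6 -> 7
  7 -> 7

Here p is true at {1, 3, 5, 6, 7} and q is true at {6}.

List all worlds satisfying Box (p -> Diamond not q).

1: successors {2}; p -> Diamond not q there: 2:T. ✓
2: successors {2, 3}; p -> Diamond not q there: 2:T, 3:T. ✓
3: successors {4}; p -> Diamond not q there: 4:T. ✓
4: successors {1, 5}; p -> Diamond not q there: 1:T, 5:F. ✗
5: successors {6}; p -> Diamond not q there: 6:T. ✓
6: successors {7}; p -> Diamond not q there: 7:T. ✓
7: successors {7}; p -> Diamond not q there: 7:T. ✓

{1, 2, 3, 5, 6, 7}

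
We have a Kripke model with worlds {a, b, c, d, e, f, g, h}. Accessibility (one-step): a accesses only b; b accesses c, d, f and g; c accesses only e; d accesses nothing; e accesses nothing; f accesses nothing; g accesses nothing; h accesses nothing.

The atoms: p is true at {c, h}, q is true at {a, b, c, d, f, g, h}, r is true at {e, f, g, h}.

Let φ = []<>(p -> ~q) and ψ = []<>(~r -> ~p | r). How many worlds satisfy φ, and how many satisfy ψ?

For []<>(p -> ~q):
a: successors {b}; <>(p -> ~q) there: b:T. ✓
b: successors {c, d, f, g}; <>(p -> ~q) there: c:T, d:F, f:F, g:F. ✗
c: successors {e}; <>(p -> ~q) there: e:F. ✗
d: no successors, so []<>(p -> ~q) holds vacuously. ✓
e: no successors, so []<>(p -> ~q) holds vacuously. ✓
f: no successors, so []<>(p -> ~q) holds vacuously. ✓
g: no successors, so []<>(p -> ~q) holds vacuously. ✓
h: no successors, so []<>(p -> ~q) holds vacuously. ✓
— 6 worlds.
For []<>(~r -> ~p | r):
a: successors {b}; <>(~r -> ~p | r) there: b:T. ✓
b: successors {c, d, f, g}; <>(~r -> ~p | r) there: c:T, d:F, f:F, g:F. ✗
c: successors {e}; <>(~r -> ~p | r) there: e:F. ✗
d: no successors, so []<>(~r -> ~p | r) holds vacuously. ✓
e: no successors, so []<>(~r -> ~p | r) holds vacuously. ✓
f: no successors, so []<>(~r -> ~p | r) holds vacuously. ✓
g: no successors, so []<>(~r -> ~p | r) holds vacuously. ✓
h: no successors, so []<>(~r -> ~p | r) holds vacuously. ✓
— 6 worlds.

6 and 6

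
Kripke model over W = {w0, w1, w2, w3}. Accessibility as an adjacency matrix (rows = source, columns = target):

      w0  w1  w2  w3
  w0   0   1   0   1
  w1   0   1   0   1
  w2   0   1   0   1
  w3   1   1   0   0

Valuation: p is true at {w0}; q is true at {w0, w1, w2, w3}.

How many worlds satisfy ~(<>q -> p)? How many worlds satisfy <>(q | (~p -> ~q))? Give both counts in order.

3 and 4

For ~(<>q -> p):
w0: <>q -> p is T. ✗
w1: <>q -> p is F. ✓
w2: <>q -> p is F. ✓
w3: <>q -> p is F. ✓
— 3 worlds.
For <>(q | (~p -> ~q)):
w0: successors {w1, w3}; q | (~p -> ~q) there: w1:T, w3:T. ✓
w1: successors {w1, w3}; q | (~p -> ~q) there: w1:T, w3:T. ✓
w2: successors {w1, w3}; q | (~p -> ~q) there: w1:T, w3:T. ✓
w3: successors {w0, w1}; q | (~p -> ~q) there: w0:T, w1:T. ✓
— 4 worlds.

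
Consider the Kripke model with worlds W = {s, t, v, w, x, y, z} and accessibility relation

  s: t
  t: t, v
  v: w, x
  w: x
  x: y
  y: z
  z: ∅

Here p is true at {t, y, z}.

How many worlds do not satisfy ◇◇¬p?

4

s: successors {t}; ◇¬p there: t:T. ✓
t: successors {t, v}; ◇¬p there: t:T, v:T. ✓
v: successors {w, x}; ◇¬p there: w:T, x:F. ✓
w: successors {x}; ◇¬p there: x:F. ✗
x: successors {y}; ◇¬p there: y:F. ✗
y: successors {z}; ◇¬p there: z:F. ✗
z: no successors, so ◇◇¬p fails. ✗
Satisfying worlds: {s, t, v}.
So ◇◇¬p fails at the other 4 worlds.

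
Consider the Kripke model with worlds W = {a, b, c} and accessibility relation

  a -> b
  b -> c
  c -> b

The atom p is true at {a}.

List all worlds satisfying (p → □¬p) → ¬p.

a: p → □¬p is T, ¬p is F. ✗
b: p → □¬p is T, ¬p is T. ✓
c: p → □¬p is T, ¬p is T. ✓

{b, c}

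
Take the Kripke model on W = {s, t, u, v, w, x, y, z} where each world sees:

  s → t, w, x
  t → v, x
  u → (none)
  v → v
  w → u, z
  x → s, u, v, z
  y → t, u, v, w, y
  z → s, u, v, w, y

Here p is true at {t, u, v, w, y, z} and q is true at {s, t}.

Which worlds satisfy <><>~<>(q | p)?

{s, t, w, x, y, z}

s: successors {t, w, x}; <>~<>(q | p) there: t:F, w:T, x:T. ✓
t: successors {v, x}; <>~<>(q | p) there: v:F, x:T. ✓
u: no successors, so <><>~<>(q | p) fails. ✗
v: successors {v}; <>~<>(q | p) there: v:F. ✗
w: successors {u, z}; <>~<>(q | p) there: u:F, z:T. ✓
x: successors {s, u, v, z}; <>~<>(q | p) there: s:F, u:F, v:F, z:T. ✓
y: successors {t, u, v, w, y}; <>~<>(q | p) there: t:F, u:F, v:F, w:T, y:T. ✓
z: successors {s, u, v, w, y}; <>~<>(q | p) there: s:F, u:F, v:F, w:T, y:T. ✓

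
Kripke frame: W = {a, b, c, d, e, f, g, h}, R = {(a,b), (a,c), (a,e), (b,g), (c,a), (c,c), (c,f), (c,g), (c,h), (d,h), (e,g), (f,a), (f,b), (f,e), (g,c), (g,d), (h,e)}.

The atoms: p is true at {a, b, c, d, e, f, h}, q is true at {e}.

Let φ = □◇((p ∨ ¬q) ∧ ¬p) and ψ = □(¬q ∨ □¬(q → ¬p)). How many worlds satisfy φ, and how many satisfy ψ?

For □◇((p ∨ ¬q) ∧ ¬p):
a: successors {b, c, e}; ◇((p ∨ ¬q) ∧ ¬p) there: b:T, c:T, e:T. ✓
b: successors {g}; ◇((p ∨ ¬q) ∧ ¬p) there: g:F. ✗
c: successors {a, c, f, g, h}; ◇((p ∨ ¬q) ∧ ¬p) there: a:F, c:T, f:F, g:F, h:F. ✗
d: successors {h}; ◇((p ∨ ¬q) ∧ ¬p) there: h:F. ✗
e: successors {g}; ◇((p ∨ ¬q) ∧ ¬p) there: g:F. ✗
f: successors {a, b, e}; ◇((p ∨ ¬q) ∧ ¬p) there: a:F, b:T, e:T. ✗
g: successors {c, d}; ◇((p ∨ ¬q) ∧ ¬p) there: c:T, d:F. ✗
h: successors {e}; ◇((p ∨ ¬q) ∧ ¬p) there: e:T. ✓
— 2 worlds.
For □(¬q ∨ □¬(q → ¬p)):
a: successors {b, c, e}; ¬q ∨ □¬(q → ¬p) there: b:T, c:T, e:F. ✗
b: successors {g}; ¬q ∨ □¬(q → ¬p) there: g:T. ✓
c: successors {a, c, f, g, h}; ¬q ∨ □¬(q → ¬p) there: a:T, c:T, f:T, g:T, h:T. ✓
d: successors {h}; ¬q ∨ □¬(q → ¬p) there: h:T. ✓
e: successors {g}; ¬q ∨ □¬(q → ¬p) there: g:T. ✓
f: successors {a, b, e}; ¬q ∨ □¬(q → ¬p) there: a:T, b:T, e:F. ✗
g: successors {c, d}; ¬q ∨ □¬(q → ¬p) there: c:T, d:T. ✓
h: successors {e}; ¬q ∨ □¬(q → ¬p) there: e:F. ✗
— 5 worlds.

2 and 5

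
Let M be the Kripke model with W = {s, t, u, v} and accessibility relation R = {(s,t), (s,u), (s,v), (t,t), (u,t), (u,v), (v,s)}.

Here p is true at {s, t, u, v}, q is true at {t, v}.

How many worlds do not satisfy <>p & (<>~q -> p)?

0

s: <>p is T, <>~q -> p is T. ✓
t: <>p is T, <>~q -> p is T. ✓
u: <>p is T, <>~q -> p is T. ✓
v: <>p is T, <>~q -> p is T. ✓
Satisfying worlds: {s, t, u, v}.
So <>p & (<>~q -> p) fails at the other 0 worlds.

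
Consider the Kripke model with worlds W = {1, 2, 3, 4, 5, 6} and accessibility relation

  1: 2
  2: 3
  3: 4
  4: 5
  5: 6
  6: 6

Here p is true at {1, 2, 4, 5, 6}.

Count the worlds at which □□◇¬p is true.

1: successors {2}; □◇¬p there: 2:F. ✗
2: successors {3}; □◇¬p there: 3:F. ✗
3: successors {4}; □◇¬p there: 4:F. ✗
4: successors {5}; □◇¬p there: 5:F. ✗
5: successors {6}; □◇¬p there: 6:F. ✗
6: successors {6}; □◇¬p there: 6:F. ✗
Satisfying worlds: ∅.

0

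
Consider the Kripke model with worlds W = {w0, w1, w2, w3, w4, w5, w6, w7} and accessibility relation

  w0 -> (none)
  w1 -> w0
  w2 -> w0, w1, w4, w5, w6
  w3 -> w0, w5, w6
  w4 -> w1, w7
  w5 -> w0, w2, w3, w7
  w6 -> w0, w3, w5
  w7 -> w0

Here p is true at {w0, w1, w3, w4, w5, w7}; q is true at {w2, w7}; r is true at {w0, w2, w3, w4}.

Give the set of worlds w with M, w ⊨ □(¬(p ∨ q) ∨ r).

w0: no successors, so □(¬(p ∨ q) ∨ r) holds vacuously. ✓
w1: successors {w0}; ¬(p ∨ q) ∨ r there: w0:T. ✓
w2: successors {w0, w1, w4, w5, w6}; ¬(p ∨ q) ∨ r there: w0:T, w1:F, w4:T, w5:F, w6:T. ✗
w3: successors {w0, w5, w6}; ¬(p ∨ q) ∨ r there: w0:T, w5:F, w6:T. ✗
w4: successors {w1, w7}; ¬(p ∨ q) ∨ r there: w1:F, w7:F. ✗
w5: successors {w0, w2, w3, w7}; ¬(p ∨ q) ∨ r there: w0:T, w2:T, w3:T, w7:F. ✗
w6: successors {w0, w3, w5}; ¬(p ∨ q) ∨ r there: w0:T, w3:T, w5:F. ✗
w7: successors {w0}; ¬(p ∨ q) ∨ r there: w0:T. ✓

{w0, w1, w7}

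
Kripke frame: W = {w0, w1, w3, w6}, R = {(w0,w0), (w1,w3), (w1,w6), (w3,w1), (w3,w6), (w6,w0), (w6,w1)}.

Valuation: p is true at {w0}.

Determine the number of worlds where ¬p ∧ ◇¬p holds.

w0: ¬p is F, ◇¬p is F. ✗
w1: ¬p is T, ◇¬p is T. ✓
w3: ¬p is T, ◇¬p is T. ✓
w6: ¬p is T, ◇¬p is T. ✓
Satisfying worlds: {w1, w3, w6}.

3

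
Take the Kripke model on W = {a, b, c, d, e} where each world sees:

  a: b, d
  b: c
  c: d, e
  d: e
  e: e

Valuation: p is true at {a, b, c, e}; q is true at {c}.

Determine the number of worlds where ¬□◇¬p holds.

a: □◇¬p is F. ✓
b: □◇¬p is T. ✗
c: □◇¬p is F. ✓
d: □◇¬p is F. ✓
e: □◇¬p is F. ✓
Satisfying worlds: {a, c, d, e}.

4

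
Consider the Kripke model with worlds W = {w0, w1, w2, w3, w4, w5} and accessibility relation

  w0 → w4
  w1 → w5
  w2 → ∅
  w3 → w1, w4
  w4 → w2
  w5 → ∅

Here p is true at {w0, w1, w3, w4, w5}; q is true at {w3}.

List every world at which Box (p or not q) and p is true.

w0: Box (p or not q) is T, p is T. ✓
w1: Box (p or not q) is T, p is T. ✓
w2: Box (p or not q) is T, p is F. ✗
w3: Box (p or not q) is T, p is T. ✓
w4: Box (p or not q) is T, p is T. ✓
w5: Box (p or not q) is T, p is T. ✓

{w0, w1, w3, w4, w5}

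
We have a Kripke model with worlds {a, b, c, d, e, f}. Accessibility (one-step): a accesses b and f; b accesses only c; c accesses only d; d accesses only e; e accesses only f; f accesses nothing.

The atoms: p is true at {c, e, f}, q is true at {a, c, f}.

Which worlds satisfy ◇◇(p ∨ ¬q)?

{a, b, c, d}

a: successors {b, f}; ◇(p ∨ ¬q) there: b:T, f:F. ✓
b: successors {c}; ◇(p ∨ ¬q) there: c:T. ✓
c: successors {d}; ◇(p ∨ ¬q) there: d:T. ✓
d: successors {e}; ◇(p ∨ ¬q) there: e:T. ✓
e: successors {f}; ◇(p ∨ ¬q) there: f:F. ✗
f: no successors, so ◇◇(p ∨ ¬q) fails. ✗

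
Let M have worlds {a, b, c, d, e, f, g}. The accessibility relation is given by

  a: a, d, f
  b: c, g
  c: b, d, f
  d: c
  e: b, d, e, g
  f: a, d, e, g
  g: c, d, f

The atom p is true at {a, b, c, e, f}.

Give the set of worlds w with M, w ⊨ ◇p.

a: successors {a, d, f}; p there: a:T, d:F, f:T. ✓
b: successors {c, g}; p there: c:T, g:F. ✓
c: successors {b, d, f}; p there: b:T, d:F, f:T. ✓
d: successors {c}; p there: c:T. ✓
e: successors {b, d, e, g}; p there: b:T, d:F, e:T, g:F. ✓
f: successors {a, d, e, g}; p there: a:T, d:F, e:T, g:F. ✓
g: successors {c, d, f}; p there: c:T, d:F, f:T. ✓

{a, b, c, d, e, f, g}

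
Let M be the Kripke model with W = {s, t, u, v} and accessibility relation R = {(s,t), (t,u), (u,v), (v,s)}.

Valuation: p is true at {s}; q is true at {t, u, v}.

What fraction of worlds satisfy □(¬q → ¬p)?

s: successors {t}; ¬q → ¬p there: t:T. ✓
t: successors {u}; ¬q → ¬p there: u:T. ✓
u: successors {v}; ¬q → ¬p there: v:T. ✓
v: successors {s}; ¬q → ¬p there: s:F. ✗
That's 3 of 4 worlds, so 3/4.

3/4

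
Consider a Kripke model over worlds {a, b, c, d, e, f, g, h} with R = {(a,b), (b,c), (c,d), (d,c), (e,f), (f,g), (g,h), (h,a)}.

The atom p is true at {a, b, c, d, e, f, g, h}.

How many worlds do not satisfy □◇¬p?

a: successors {b}; ◇¬p there: b:F. ✗
b: successors {c}; ◇¬p there: c:F. ✗
c: successors {d}; ◇¬p there: d:F. ✗
d: successors {c}; ◇¬p there: c:F. ✗
e: successors {f}; ◇¬p there: f:F. ✗
f: successors {g}; ◇¬p there: g:F. ✗
g: successors {h}; ◇¬p there: h:F. ✗
h: successors {a}; ◇¬p there: a:F. ✗
Satisfying worlds: ∅.
So □◇¬p fails at the other 8 worlds.

8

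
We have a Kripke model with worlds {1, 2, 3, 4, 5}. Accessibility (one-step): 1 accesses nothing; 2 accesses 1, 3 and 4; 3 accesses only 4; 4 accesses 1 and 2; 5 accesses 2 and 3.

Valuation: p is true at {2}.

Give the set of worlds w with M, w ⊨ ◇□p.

{2, 4}

1: no successors, so ◇□p fails. ✗
2: successors {1, 3, 4}; □p there: 1:T, 3:F, 4:F. ✓
3: successors {4}; □p there: 4:F. ✗
4: successors {1, 2}; □p there: 1:T, 2:F. ✓
5: successors {2, 3}; □p there: 2:F, 3:F. ✗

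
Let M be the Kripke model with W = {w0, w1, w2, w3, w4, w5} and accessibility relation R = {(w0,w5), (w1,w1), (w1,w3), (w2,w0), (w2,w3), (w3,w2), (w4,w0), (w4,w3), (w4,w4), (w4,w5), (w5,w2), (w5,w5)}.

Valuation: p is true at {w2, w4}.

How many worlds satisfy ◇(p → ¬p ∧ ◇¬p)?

5

w0: successors {w5}; p → ¬p ∧ ◇¬p there: w5:T. ✓
w1: successors {w1, w3}; p → ¬p ∧ ◇¬p there: w1:T, w3:T. ✓
w2: successors {w0, w3}; p → ¬p ∧ ◇¬p there: w0:T, w3:T. ✓
w3: successors {w2}; p → ¬p ∧ ◇¬p there: w2:F. ✗
w4: successors {w0, w3, w4, w5}; p → ¬p ∧ ◇¬p there: w0:T, w3:T, w4:F, w5:T. ✓
w5: successors {w2, w5}; p → ¬p ∧ ◇¬p there: w2:F, w5:T. ✓
Satisfying worlds: {w0, w1, w2, w4, w5}.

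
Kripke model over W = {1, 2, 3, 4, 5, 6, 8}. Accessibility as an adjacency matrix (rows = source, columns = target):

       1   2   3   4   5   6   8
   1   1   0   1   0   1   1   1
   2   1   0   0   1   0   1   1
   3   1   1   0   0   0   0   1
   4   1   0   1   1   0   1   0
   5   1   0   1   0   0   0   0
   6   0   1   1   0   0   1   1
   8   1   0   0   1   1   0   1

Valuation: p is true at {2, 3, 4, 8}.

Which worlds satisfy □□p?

1: successors {1, 3, 5, 6, 8}; □p there: 1:F, 3:F, 5:F, 6:F, 8:F. ✗
2: successors {1, 4, 6, 8}; □p there: 1:F, 4:F, 6:F, 8:F. ✗
3: successors {1, 2, 8}; □p there: 1:F, 2:F, 8:F. ✗
4: successors {1, 3, 4, 6}; □p there: 1:F, 3:F, 4:F, 6:F. ✗
5: successors {1, 3}; □p there: 1:F, 3:F. ✗
6: successors {2, 3, 6, 8}; □p there: 2:F, 3:F, 6:F, 8:F. ✗
8: successors {1, 4, 5, 8}; □p there: 1:F, 4:F, 5:F, 8:F. ✗

∅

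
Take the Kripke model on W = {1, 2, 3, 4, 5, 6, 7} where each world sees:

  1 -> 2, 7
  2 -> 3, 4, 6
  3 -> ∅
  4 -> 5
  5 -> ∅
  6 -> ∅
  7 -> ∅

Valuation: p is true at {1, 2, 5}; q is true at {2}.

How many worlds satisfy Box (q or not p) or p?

6

1: Box (q or not p) is T, p is T. ✓
2: Box (q or not p) is T, p is T. ✓
3: Box (q or not p) is T, p is F. ✓
4: Box (q or not p) is F, p is F. ✗
5: Box (q or not p) is T, p is T. ✓
6: Box (q or not p) is T, p is F. ✓
7: Box (q or not p) is T, p is F. ✓
Satisfying worlds: {1, 2, 3, 5, 6, 7}.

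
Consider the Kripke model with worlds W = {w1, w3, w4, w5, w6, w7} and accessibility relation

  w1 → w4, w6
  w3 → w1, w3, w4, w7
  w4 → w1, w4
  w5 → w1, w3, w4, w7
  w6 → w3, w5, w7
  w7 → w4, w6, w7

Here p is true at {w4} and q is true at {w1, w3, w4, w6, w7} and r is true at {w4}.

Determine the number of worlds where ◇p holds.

5

w1: successors {w4, w6}; p there: w4:T, w6:F. ✓
w3: successors {w1, w3, w4, w7}; p there: w1:F, w3:F, w4:T, w7:F. ✓
w4: successors {w1, w4}; p there: w1:F, w4:T. ✓
w5: successors {w1, w3, w4, w7}; p there: w1:F, w3:F, w4:T, w7:F. ✓
w6: successors {w3, w5, w7}; p there: w3:F, w5:F, w7:F. ✗
w7: successors {w4, w6, w7}; p there: w4:T, w6:F, w7:F. ✓
Satisfying worlds: {w1, w3, w4, w5, w7}.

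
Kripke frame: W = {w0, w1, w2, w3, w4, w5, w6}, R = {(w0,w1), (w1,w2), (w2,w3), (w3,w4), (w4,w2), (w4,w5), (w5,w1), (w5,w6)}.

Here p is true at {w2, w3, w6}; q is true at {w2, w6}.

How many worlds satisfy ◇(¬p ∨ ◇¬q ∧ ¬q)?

5

w0: successors {w1}; ¬p ∨ ◇¬q ∧ ¬q there: w1:T. ✓
w1: successors {w2}; ¬p ∨ ◇¬q ∧ ¬q there: w2:F. ✗
w2: successors {w3}; ¬p ∨ ◇¬q ∧ ¬q there: w3:T. ✓
w3: successors {w4}; ¬p ∨ ◇¬q ∧ ¬q there: w4:T. ✓
w4: successors {w2, w5}; ¬p ∨ ◇¬q ∧ ¬q there: w2:F, w5:T. ✓
w5: successors {w1, w6}; ¬p ∨ ◇¬q ∧ ¬q there: w1:T, w6:F. ✓
w6: no successors, so ◇(¬p ∨ ◇¬q ∧ ¬q) fails. ✗
Satisfying worlds: {w0, w2, w3, w4, w5}.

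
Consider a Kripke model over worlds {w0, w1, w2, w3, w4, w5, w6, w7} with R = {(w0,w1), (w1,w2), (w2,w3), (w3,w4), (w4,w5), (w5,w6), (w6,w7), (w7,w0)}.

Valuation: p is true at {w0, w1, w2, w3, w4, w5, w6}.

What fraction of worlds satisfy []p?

7/8

w0: successors {w1}; p there: w1:T. ✓
w1: successors {w2}; p there: w2:T. ✓
w2: successors {w3}; p there: w3:T. ✓
w3: successors {w4}; p there: w4:T. ✓
w4: successors {w5}; p there: w5:T. ✓
w5: successors {w6}; p there: w6:T. ✓
w6: successors {w7}; p there: w7:F. ✗
w7: successors {w0}; p there: w0:T. ✓
That's 7 of 8 worlds, so 7/8.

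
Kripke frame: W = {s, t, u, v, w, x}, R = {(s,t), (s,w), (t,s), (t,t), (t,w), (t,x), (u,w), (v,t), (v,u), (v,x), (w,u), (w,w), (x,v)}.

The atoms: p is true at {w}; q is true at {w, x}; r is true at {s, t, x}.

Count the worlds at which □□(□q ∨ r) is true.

1

s: successors {t, w}; □(□q ∨ r) there: t:F, w:F. ✗
t: successors {s, t, w, x}; □(□q ∨ r) there: s:F, t:F, w:F, x:F. ✗
u: successors {w}; □(□q ∨ r) there: w:F. ✗
v: successors {t, u, x}; □(□q ∨ r) there: t:F, u:F, x:F. ✗
w: successors {u, w}; □(□q ∨ r) there: u:F, w:F. ✗
x: successors {v}; □(□q ∨ r) there: v:T. ✓
Satisfying worlds: {x}.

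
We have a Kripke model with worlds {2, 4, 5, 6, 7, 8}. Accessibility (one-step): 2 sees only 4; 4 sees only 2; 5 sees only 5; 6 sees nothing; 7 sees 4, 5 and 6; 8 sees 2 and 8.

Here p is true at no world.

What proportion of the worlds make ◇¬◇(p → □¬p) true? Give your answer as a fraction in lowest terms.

1/6

2: successors {4}; ¬◇(p → □¬p) there: 4:F. ✗
4: successors {2}; ¬◇(p → □¬p) there: 2:F. ✗
5: successors {5}; ¬◇(p → □¬p) there: 5:F. ✗
6: no successors, so ◇¬◇(p → □¬p) fails. ✗
7: successors {4, 5, 6}; ¬◇(p → □¬p) there: 4:F, 5:F, 6:T. ✓
8: successors {2, 8}; ¬◇(p → □¬p) there: 2:F, 8:F. ✗
That's 1 of 6 worlds, so 1/6.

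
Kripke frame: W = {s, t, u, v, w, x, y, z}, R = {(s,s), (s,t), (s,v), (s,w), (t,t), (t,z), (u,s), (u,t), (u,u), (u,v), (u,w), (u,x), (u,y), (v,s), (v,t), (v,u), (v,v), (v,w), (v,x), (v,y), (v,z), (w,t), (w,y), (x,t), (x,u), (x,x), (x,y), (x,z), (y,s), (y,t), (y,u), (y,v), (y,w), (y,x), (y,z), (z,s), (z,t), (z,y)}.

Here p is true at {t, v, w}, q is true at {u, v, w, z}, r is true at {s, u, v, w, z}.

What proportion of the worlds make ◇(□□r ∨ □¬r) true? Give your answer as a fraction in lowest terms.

1/2

s: successors {s, t, v, w}; □□r ∨ □¬r there: s:F, t:F, v:F, w:T. ✓
t: successors {t, z}; □□r ∨ □¬r there: t:F, z:F. ✗
u: successors {s, t, u, v, w, x, y}; □□r ∨ □¬r there: s:F, t:F, u:F, v:F, w:T, x:F, y:F. ✓
v: successors {s, t, u, v, w, x, y, z}; □□r ∨ □¬r there: s:F, t:F, u:F, v:F, w:T, x:F, y:F, z:F. ✓
w: successors {t, y}; □□r ∨ □¬r there: t:F, y:F. ✗
x: successors {t, u, x, y, z}; □□r ∨ □¬r there: t:F, u:F, x:F, y:F, z:F. ✗
y: successors {s, t, u, v, w, x, z}; □□r ∨ □¬r there: s:F, t:F, u:F, v:F, w:T, x:F, z:F. ✓
z: successors {s, t, y}; □□r ∨ □¬r there: s:F, t:F, y:F. ✗
That's 4 of 8 worlds, so 4/8 = 1/2.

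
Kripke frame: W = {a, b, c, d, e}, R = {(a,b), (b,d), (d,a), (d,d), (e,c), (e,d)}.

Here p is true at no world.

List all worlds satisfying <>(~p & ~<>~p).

a: successors {b}; ~p & ~<>~p there: b:F. ✗
b: successors {d}; ~p & ~<>~p there: d:F. ✗
c: no successors, so <>(~p & ~<>~p) fails. ✗
d: successors {a, d}; ~p & ~<>~p there: a:F, d:F. ✗
e: successors {c, d}; ~p & ~<>~p there: c:T, d:F. ✓

{e}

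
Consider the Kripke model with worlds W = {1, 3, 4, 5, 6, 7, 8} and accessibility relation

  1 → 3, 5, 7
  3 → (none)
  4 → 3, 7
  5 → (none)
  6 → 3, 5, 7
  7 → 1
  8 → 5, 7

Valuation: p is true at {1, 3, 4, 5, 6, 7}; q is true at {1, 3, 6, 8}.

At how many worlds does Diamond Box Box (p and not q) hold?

1: successors {3, 5, 7}; Box Box (p and not q) there: 3:T, 5:T, 7:F. ✓
3: no successors, so Diamond Box Box (p and not q) fails. ✗
4: successors {3, 7}; Box Box (p and not q) there: 3:T, 7:F. ✓
5: no successors, so Diamond Box Box (p and not q) fails. ✗
6: successors {3, 5, 7}; Box Box (p and not q) there: 3:T, 5:T, 7:F. ✓
7: successors {1}; Box Box (p and not q) there: 1:F. ✗
8: successors {5, 7}; Box Box (p and not q) there: 5:T, 7:F. ✓
Satisfying worlds: {1, 4, 6, 8}.

4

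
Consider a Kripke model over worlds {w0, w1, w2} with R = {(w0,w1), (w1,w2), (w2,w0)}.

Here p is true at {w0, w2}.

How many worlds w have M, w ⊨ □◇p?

w0: successors {w1}; ◇p there: w1:T. ✓
w1: successors {w2}; ◇p there: w2:T. ✓
w2: successors {w0}; ◇p there: w0:F. ✗
Satisfying worlds: {w0, w1}.

2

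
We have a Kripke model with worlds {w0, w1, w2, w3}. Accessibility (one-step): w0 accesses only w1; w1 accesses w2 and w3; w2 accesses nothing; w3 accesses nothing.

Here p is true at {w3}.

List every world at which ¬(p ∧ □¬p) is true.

w0: p ∧ □¬p is F. ✓
w1: p ∧ □¬p is F. ✓
w2: p ∧ □¬p is F. ✓
w3: p ∧ □¬p is T. ✗

{w0, w1, w2}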